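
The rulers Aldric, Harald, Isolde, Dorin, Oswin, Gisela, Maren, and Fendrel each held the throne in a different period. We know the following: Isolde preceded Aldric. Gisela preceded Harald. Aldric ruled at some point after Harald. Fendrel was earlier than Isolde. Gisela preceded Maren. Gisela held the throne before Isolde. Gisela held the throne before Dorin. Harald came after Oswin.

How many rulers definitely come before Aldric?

Directly stated before Aldric: Harald and Isolde.
Fendrel reaches Aldric via Fendrel → Isolde → Aldric.
Gisela reaches Aldric via Gisela → Harald → Aldric.
Oswin reaches Aldric via Oswin → Harald → Aldric.
No chain forces Maren (or any of the others) ahead of Aldric.
That's Fendrel, Gisela, Harald, Isolde, and Oswin — 5 in all.

5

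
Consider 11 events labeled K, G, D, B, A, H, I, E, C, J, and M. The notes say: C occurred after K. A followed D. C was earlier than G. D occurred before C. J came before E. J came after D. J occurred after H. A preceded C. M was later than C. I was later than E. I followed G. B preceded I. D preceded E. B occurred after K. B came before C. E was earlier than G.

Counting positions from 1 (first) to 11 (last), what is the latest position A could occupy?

A must come before C, G, I, and M — 4 events forced after it.
Everything else can be placed before A in some valid order, so A can sit as late as position 11 − 4 = 7.

7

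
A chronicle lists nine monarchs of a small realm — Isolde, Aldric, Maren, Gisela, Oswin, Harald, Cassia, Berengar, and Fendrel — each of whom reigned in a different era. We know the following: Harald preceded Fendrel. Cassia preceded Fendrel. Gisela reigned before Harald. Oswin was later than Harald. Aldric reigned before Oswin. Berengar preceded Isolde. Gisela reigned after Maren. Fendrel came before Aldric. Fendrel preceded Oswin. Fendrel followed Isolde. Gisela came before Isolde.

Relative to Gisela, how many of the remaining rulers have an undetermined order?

2

Forced before Gisela: Maren; forced after Gisela: Aldric, Fendrel, Harald, Isolde, and Oswin.
That leaves Berengar and Cassia with no forced order relative to Gisela — 2.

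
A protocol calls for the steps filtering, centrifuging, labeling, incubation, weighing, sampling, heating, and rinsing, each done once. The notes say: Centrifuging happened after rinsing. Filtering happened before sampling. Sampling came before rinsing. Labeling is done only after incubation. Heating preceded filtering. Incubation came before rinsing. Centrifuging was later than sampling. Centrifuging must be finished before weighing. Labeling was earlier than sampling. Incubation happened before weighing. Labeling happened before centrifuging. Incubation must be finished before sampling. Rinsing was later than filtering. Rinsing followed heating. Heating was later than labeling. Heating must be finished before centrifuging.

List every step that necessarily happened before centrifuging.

filtering, heating, incubation, labeling, rinsing, sampling

Directly stated before centrifuging: heating, labeling, rinsing, and sampling.
Filtering reaches centrifuging via filtering → rinsing → centrifuging.
Incubation reaches centrifuging via incubation → sampling → centrifuging.
No chain forces weighing ahead of centrifuging.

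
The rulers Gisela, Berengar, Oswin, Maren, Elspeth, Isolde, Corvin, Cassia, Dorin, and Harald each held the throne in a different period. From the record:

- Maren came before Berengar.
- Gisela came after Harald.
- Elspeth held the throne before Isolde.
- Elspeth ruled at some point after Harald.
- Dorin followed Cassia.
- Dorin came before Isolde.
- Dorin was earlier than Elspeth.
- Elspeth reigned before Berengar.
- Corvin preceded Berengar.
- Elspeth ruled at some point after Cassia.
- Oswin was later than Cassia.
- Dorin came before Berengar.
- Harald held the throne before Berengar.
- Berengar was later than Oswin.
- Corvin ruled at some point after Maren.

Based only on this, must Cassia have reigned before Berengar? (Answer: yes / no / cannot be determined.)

yes

Chain the constraints: Cassia → Oswin → Berengar. Each link is directly stated, so Cassia comes before Berengar.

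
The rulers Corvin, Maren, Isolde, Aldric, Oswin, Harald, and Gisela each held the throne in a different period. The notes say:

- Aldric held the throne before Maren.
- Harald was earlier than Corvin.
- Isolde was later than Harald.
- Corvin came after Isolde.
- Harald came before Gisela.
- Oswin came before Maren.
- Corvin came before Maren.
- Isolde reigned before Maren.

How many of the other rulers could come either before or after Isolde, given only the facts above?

3

Forced before Isolde: Harald; forced after Isolde: Corvin and Maren.
That leaves Aldric, Gisela, and Oswin with no forced order relative to Isolde — 3.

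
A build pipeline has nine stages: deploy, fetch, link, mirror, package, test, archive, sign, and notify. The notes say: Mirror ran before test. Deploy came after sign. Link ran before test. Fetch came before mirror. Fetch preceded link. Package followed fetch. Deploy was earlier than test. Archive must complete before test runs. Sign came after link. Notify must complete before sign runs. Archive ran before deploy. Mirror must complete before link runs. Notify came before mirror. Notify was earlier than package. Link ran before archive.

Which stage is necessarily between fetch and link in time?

Tracing the constraints gives fetch → mirror → link, so mirror sits after fetch and before link.
No other stage is forced both after fetch and before link.

mirror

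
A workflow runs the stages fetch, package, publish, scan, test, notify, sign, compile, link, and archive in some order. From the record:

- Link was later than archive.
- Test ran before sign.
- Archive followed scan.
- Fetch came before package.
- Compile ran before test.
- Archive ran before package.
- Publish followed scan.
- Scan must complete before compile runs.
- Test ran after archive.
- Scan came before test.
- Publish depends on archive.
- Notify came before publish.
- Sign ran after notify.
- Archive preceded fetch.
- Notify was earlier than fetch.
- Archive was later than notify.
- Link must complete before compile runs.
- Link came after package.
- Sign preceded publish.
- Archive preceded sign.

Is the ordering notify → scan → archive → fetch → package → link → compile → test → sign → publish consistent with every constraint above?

Check each stated constraint against the proposed order — e.g. notify is ahead of sign; notify is ahead of publish. Every pair is in the required order; nothing is violated.

yes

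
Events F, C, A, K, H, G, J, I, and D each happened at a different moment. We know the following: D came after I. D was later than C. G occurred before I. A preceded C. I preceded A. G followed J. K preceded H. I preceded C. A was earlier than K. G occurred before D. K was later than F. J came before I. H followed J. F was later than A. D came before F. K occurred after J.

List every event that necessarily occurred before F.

Directly stated before F: A and D.
C reaches F via C → D → F.
G reaches F via G → D → F.
I reaches F via I → D → F.
Likewise J reaches F by chaining the stated constraints.
No chain forces K (or any of the others) ahead of F.

A, C, D, G, I, J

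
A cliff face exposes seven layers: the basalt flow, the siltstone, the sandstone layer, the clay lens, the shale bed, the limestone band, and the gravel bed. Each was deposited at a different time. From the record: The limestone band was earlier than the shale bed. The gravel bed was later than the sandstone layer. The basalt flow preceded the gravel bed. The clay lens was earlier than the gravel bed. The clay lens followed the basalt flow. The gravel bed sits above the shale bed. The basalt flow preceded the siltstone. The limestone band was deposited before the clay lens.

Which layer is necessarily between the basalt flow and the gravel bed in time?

Tracing the constraints gives the basalt flow → the clay lens → the gravel bed, so the clay lens sits after the basalt flow and before the gravel bed.
No other layer is forced both after the basalt flow and before the gravel bed.

the clay lens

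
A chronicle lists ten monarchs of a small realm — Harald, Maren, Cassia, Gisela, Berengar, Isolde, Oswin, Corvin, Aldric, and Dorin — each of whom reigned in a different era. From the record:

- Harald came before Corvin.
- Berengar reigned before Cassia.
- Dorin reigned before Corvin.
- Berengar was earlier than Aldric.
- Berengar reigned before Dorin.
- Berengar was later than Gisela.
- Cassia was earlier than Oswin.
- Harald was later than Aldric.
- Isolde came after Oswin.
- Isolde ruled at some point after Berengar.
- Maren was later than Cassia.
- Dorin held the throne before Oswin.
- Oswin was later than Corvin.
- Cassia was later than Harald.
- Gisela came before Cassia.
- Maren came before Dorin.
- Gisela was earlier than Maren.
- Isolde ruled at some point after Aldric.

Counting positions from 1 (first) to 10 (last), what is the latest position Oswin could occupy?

Oswin must come before Isolde — 1 ruler forced after them.
Everything else can be placed before Oswin in some valid order, so Oswin can sit as late as position 10 − 1 = 9.

9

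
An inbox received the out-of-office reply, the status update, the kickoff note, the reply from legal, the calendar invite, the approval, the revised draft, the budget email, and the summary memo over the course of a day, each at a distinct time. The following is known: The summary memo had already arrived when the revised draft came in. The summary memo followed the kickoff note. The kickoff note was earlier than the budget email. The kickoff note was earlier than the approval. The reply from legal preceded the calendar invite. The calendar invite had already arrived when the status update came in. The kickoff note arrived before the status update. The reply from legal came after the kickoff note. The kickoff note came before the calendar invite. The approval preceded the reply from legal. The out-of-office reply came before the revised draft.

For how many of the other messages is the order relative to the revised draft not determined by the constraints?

Forced before the revised draft: the kickoff note, the out-of-office reply, and the summary memo.
That leaves the approval, the budget email, the calendar invite, the reply from legal, and the status update with no forced order relative to the revised draft — 5.

5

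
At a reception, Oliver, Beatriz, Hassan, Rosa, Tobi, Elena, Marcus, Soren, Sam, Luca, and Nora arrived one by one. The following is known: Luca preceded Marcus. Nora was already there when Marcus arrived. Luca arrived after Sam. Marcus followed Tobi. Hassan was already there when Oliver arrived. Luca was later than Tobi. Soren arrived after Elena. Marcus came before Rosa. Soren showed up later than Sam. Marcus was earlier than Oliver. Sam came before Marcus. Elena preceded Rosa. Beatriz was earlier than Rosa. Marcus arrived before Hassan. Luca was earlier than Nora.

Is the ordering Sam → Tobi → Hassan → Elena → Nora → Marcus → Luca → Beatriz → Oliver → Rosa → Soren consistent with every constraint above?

no

The constraints require Luca before Nora, but in the proposed sequence Nora appears ahead of Luca. That one violation is enough.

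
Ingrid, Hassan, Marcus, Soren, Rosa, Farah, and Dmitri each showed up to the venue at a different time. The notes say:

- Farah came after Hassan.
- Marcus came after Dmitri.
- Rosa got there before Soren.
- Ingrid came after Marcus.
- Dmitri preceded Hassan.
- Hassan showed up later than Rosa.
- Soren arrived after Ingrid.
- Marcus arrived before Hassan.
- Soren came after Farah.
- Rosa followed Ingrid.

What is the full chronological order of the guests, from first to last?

The constraints fix every adjacent pair, so only one ordering works:
Dmitri → Marcus → Ingrid → Rosa → Hassan → Farah → Soren.

Dmitri, Marcus, Ingrid, Rosa, Hassan, Farah, Soren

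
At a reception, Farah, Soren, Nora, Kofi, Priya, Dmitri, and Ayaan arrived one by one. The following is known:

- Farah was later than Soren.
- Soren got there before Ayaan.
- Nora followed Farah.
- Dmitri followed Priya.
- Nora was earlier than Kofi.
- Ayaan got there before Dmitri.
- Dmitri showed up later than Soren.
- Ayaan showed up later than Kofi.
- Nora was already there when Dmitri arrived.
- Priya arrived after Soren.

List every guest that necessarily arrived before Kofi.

Directly stated before Kofi: Nora.
Farah reaches Kofi via Farah → Nora → Kofi.
Soren reaches Kofi via Soren → Farah → Nora → Kofi.

Farah, Nora, Soren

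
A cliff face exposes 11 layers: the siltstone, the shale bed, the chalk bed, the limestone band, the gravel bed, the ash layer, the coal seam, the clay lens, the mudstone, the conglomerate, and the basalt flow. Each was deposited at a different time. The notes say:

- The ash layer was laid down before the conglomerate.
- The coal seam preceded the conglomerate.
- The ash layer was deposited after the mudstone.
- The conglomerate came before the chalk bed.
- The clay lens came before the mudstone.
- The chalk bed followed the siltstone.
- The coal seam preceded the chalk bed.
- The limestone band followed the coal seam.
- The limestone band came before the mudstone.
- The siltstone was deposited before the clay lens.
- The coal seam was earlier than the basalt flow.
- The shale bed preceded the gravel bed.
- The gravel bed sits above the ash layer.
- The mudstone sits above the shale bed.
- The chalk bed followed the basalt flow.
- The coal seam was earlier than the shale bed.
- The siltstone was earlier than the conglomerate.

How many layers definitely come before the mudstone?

Directly stated before the mudstone: the clay lens, the limestone band, and the shale bed.
The coal seam reaches the mudstone via the coal seam → the limestone band → the mudstone.
The siltstone reaches the mudstone via the siltstone → the clay lens → the mudstone.
No chain forces the ash layer (or any of the others) ahead of the mudstone.
That's the clay lens, the coal seam, the limestone band, the shale bed, and the siltstone — 5 in all.

5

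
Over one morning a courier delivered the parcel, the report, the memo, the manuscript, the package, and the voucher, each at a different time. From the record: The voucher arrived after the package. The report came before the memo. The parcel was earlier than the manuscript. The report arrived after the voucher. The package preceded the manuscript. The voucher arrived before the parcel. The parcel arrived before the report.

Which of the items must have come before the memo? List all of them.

the package, the parcel, the report, the voucher

Directly stated before the memo: the report.
The package reaches the memo via the package → the voucher → the report → the memo.
The parcel reaches the memo via the parcel → the report → the memo.
The voucher reaches the memo via the voucher → the report → the memo.
No chain forces the manuscript ahead of the memo.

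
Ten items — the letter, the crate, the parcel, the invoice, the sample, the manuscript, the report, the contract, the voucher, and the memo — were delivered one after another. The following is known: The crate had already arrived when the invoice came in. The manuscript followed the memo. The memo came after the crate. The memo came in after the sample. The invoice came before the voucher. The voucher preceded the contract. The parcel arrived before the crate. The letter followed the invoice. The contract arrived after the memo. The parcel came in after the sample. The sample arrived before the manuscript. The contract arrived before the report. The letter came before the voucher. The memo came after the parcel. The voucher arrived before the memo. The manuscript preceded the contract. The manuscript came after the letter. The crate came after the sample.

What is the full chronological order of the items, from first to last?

the sample, the parcel, the crate, the invoice, the letter, the voucher, the memo, the manuscript, the contract, the report

The constraints fix every adjacent pair, so only one ordering works:
the sample → the parcel → the crate → the invoice → the letter → the voucher → the memo → the manuscript → the contract → the report.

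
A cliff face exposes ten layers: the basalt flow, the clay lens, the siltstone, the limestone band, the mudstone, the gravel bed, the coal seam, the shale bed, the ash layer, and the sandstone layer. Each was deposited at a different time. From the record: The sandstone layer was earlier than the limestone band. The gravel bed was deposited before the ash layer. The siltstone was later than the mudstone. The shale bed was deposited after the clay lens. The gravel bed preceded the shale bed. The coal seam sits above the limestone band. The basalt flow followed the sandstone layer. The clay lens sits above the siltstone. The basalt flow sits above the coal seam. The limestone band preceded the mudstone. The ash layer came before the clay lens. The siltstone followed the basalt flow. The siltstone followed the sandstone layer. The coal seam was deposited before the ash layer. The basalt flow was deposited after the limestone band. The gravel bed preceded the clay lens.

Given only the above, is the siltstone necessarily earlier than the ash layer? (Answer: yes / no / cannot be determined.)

No chain of stated constraints runs from the siltstone to the ash layer, and none runs from the ash layer to the siltstone either.
So the relative order of the siltstone and the ash layer is not fixed by the given facts.

cannot be determined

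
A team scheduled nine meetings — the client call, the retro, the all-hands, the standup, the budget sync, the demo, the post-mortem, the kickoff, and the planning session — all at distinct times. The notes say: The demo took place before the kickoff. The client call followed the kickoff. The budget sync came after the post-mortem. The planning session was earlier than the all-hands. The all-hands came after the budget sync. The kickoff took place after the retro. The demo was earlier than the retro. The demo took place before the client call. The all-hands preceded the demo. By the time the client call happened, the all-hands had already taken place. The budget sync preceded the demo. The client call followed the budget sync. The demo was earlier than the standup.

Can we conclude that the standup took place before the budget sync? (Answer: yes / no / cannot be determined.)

Tracing the constraints gives the budget sync → the demo → the standup, so the budget sync must come before the standup.
That means the standup cannot be before the budget sync.

no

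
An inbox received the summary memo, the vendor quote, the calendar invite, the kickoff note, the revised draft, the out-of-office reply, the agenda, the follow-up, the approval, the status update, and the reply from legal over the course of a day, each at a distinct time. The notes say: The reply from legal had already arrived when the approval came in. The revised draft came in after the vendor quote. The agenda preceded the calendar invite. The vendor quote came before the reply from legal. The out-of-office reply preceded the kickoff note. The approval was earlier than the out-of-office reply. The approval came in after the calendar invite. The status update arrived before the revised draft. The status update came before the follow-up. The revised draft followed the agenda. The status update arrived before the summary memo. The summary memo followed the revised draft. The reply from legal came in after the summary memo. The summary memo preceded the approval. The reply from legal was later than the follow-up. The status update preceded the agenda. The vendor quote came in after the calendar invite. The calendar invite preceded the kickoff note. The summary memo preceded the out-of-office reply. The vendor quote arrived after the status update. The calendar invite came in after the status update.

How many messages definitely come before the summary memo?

5

Directly stated before the summary memo: the revised draft and the status update.
The agenda reaches the summary memo via the agenda → the revised draft → the summary memo.
The calendar invite reaches the summary memo via the calendar invite → the vendor quote → the revised draft → the summary memo.
The vendor quote reaches the summary memo via the vendor quote → the revised draft → the summary memo.
That's the agenda, the calendar invite, the revised draft, the status update, and the vendor quote — 5 in all.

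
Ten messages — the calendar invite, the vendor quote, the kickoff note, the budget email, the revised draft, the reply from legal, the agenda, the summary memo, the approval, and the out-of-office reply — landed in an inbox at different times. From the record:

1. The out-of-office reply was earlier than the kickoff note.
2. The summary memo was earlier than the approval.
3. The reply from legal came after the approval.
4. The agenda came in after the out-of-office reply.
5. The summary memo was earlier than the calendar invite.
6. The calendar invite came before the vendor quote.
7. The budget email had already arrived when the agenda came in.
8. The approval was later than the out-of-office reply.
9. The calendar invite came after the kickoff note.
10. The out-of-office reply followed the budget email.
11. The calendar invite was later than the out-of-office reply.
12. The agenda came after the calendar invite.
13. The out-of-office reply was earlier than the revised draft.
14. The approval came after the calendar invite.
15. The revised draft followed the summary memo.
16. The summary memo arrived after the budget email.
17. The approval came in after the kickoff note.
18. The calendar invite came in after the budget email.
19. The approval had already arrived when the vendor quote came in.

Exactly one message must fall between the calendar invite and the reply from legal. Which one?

Tracing the constraints gives the calendar invite → the approval → the reply from legal, so the approval sits after the calendar invite and before the reply from legal.
No other message is forced both after the calendar invite and before the reply from legal.

the approval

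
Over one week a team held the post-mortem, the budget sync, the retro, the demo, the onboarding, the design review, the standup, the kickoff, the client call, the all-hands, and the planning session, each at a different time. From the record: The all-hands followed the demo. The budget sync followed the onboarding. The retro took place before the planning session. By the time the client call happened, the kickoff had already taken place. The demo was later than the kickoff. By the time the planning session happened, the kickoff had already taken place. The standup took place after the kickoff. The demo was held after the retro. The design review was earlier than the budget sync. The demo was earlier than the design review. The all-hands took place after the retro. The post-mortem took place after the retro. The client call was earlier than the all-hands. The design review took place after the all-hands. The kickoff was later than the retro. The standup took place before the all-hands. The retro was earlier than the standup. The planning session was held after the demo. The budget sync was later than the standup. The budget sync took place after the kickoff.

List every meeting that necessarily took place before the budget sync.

the all-hands, the client call, the demo, the design review, the kickoff, the onboarding, the retro, the standup

Directly stated before the budget sync: the design review, the kickoff, the onboarding, and the standup.
The all-hands reaches the budget sync via the all-hands → the design review → the budget sync.
The client call reaches the budget sync via the client call → the all-hands → the design review → the budget sync.
The demo reaches the budget sync via the demo → the design review → the budget sync.
Likewise the retro reaches the budget sync by chaining the stated constraints.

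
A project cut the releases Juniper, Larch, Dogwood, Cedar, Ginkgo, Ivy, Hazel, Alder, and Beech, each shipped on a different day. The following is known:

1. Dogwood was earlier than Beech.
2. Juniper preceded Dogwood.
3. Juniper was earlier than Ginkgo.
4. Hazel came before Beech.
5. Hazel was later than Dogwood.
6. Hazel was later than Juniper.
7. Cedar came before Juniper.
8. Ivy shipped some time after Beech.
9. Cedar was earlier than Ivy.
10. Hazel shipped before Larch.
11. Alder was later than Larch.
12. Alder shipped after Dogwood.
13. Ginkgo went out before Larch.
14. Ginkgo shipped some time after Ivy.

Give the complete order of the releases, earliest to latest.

The constraints fix every adjacent pair, so only one ordering works:
Cedar → Juniper → Dogwood → Hazel → Beech → Ivy → Ginkgo → Larch → Alder.

Cedar, Juniper, Dogwood, Hazel, Beech, Ivy, Ginkgo, Larch, Alder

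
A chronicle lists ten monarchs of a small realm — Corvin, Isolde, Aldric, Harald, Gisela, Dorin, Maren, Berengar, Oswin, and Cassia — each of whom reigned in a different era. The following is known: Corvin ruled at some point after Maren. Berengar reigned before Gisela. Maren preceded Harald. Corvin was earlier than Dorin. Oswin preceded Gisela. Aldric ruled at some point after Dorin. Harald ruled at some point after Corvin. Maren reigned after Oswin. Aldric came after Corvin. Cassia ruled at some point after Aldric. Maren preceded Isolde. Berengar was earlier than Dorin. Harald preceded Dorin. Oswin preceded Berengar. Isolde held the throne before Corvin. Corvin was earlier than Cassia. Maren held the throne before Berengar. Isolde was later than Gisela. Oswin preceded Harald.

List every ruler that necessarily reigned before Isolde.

Berengar, Gisela, Maren, Oswin

Directly stated before Isolde: Gisela and Maren.
Berengar reaches Isolde via Berengar → Gisela → Isolde.
Oswin reaches Isolde via Oswin → Gisela → Isolde.
No chain forces Harald (or any of the others) ahead of Isolde.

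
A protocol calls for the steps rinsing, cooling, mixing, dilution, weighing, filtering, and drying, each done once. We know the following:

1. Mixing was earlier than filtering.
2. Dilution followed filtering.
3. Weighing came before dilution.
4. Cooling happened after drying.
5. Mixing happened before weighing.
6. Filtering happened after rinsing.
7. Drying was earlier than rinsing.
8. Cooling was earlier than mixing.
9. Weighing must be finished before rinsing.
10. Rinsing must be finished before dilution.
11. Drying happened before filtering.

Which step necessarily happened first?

Drying has a chain of constraints placing it before every other step, so drying must be first.

drying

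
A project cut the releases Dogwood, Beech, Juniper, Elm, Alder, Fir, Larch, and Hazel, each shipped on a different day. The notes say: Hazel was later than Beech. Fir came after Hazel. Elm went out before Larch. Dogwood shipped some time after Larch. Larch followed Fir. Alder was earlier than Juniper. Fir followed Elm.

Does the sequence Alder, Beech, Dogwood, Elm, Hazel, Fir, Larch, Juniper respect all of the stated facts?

no

The constraints require Larch before Dogwood, but in the proposed sequence Dogwood appears ahead of Larch. That one violation is enough.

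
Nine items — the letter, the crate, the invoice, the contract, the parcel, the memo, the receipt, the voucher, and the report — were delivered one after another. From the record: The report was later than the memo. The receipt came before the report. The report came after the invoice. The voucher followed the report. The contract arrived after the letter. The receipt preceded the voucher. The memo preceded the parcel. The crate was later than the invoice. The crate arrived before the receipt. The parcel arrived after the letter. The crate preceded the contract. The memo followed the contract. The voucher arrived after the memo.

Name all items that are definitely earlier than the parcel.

the contract, the crate, the invoice, the letter, the memo

Directly stated before the parcel: the letter and the memo.
The contract reaches the parcel via the contract → the memo → the parcel.
The crate reaches the parcel via the crate → the contract → the memo → the parcel.
The invoice reaches the parcel via the invoice → the crate → the contract → the memo → the parcel.
No chain forces the voucher (or any of the others) ahead of the parcel.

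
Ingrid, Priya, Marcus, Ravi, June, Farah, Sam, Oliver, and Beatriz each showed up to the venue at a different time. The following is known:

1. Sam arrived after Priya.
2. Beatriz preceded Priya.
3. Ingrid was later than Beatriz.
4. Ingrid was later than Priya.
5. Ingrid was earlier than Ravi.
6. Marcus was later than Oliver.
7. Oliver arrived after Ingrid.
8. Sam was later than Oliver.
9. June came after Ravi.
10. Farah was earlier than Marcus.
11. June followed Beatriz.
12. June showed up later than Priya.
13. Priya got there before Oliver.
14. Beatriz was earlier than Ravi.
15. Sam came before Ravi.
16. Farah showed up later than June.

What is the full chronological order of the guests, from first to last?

The constraints fix every adjacent pair, so only one ordering works:
Beatriz → Priya → Ingrid → Oliver → Sam → Ravi → June → Farah → Marcus.

Beatriz, Priya, Ingrid, Oliver, Sam, Ravi, June, Farah, Marcus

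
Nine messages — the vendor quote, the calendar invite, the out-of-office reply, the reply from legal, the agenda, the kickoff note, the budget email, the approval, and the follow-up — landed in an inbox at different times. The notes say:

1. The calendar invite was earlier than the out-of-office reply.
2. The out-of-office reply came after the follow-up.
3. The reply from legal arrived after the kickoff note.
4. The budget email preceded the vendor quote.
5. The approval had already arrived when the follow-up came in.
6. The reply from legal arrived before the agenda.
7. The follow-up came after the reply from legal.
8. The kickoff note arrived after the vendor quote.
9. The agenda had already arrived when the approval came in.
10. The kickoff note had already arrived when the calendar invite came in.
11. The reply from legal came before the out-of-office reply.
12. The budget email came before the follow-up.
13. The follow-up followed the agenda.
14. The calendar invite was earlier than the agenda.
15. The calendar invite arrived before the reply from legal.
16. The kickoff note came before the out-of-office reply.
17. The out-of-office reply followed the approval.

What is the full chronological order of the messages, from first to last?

The constraints fix every adjacent pair, so only one ordering works:
the budget email → the vendor quote → the kickoff note → the calendar invite → the reply from legal → the agenda → the approval → the follow-up → the out-of-office reply.

the budget email, the vendor quote, the kickoff note, the calendar invite, the reply from legal, the agenda, the approval, the follow-up, the out-of-office reply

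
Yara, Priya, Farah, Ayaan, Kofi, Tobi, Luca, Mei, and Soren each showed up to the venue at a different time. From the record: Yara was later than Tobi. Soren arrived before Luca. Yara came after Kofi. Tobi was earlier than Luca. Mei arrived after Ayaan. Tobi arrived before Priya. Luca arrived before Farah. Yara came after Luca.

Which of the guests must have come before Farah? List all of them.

Directly stated before Farah: Luca.
Soren reaches Farah via Soren → Luca → Farah.
Tobi reaches Farah via Tobi → Luca → Farah.
No chain forces Ayaan (or any of the others) ahead of Farah.

Luca, Soren, Tobi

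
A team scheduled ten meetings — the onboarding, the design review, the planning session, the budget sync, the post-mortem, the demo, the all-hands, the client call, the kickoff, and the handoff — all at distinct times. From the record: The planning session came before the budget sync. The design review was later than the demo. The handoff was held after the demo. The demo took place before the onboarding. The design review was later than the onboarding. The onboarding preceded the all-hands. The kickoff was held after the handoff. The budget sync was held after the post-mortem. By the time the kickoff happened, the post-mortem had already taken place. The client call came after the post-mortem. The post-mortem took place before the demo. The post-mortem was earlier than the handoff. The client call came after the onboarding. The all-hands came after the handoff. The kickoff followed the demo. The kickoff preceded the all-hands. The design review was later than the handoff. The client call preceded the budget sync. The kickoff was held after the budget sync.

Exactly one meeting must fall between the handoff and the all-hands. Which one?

Tracing the constraints gives the handoff → the kickoff → the all-hands, so the kickoff sits after the handoff and before the all-hands.
No other meeting is forced both after the handoff and before the all-hands.

the kickoff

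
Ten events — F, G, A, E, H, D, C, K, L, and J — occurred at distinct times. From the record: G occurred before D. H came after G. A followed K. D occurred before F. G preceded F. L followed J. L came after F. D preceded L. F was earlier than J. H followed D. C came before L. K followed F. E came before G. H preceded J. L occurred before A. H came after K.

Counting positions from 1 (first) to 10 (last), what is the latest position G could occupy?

3

G must come before A, D, F, H, J, K, and L — 7 events forced after it.
Everything else can be placed before G in some valid order, so G can sit as late as position 10 − 7 = 3.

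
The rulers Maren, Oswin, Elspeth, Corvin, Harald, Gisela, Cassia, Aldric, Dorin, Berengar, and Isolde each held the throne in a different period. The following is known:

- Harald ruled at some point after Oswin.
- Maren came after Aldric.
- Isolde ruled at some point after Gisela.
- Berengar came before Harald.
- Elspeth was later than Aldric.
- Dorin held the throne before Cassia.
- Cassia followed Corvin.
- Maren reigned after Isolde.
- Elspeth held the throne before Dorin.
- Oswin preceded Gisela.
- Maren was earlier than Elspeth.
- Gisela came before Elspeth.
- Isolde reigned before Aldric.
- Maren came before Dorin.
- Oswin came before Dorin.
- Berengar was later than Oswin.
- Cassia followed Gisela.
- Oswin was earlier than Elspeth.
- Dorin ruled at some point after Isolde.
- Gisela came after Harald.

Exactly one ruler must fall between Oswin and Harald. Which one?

Berengar

Tracing the constraints gives Oswin → Berengar → Harald, so Berengar sits after Oswin and before Harald.
No other ruler is forced both after Oswin and before Harald.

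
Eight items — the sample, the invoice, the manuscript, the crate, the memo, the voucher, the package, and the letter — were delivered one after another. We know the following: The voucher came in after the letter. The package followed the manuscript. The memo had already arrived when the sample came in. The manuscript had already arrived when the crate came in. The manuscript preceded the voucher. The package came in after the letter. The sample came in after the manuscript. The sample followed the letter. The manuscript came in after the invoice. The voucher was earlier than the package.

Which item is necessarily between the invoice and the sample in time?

the manuscript

Tracing the constraints gives the invoice → the manuscript → the sample, so the manuscript sits after the invoice and before the sample.
No other item is forced both after the invoice and before the sample.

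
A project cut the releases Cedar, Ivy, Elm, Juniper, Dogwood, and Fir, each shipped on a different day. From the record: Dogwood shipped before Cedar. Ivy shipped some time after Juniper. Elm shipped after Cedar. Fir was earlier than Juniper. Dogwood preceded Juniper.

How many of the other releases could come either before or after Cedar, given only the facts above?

Forced before Cedar: Dogwood; forced after Cedar: Elm.
That leaves Fir, Ivy, and Juniper with no forced order relative to Cedar — 3.

3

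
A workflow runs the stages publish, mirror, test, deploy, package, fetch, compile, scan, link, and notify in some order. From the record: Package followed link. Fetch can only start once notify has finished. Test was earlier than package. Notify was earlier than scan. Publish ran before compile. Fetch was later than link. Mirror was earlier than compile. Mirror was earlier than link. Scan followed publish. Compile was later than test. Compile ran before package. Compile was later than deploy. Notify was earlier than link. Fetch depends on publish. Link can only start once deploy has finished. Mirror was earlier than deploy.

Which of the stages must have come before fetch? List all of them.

deploy, link, mirror, notify, publish

Directly stated before fetch: link, notify, and publish.
Deploy reaches fetch via deploy → link → fetch.
Mirror reaches fetch via mirror → link → fetch.
No chain forces test (or any of the others) ahead of fetch.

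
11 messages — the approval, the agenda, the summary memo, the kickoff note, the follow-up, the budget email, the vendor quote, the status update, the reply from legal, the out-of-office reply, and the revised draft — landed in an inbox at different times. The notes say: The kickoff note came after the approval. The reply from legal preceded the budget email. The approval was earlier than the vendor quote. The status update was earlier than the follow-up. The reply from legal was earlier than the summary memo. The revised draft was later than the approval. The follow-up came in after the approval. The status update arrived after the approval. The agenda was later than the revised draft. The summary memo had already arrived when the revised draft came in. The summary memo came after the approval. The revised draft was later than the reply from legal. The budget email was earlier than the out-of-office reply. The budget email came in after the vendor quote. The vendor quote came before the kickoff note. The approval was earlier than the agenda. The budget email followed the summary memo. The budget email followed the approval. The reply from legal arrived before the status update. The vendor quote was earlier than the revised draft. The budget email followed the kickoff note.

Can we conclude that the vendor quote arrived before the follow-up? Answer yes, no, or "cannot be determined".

cannot be determined

No chain of stated constraints runs from the vendor quote to the follow-up, and none runs from the follow-up to the vendor quote either.
So the relative order of the vendor quote and the follow-up is not fixed by the given facts.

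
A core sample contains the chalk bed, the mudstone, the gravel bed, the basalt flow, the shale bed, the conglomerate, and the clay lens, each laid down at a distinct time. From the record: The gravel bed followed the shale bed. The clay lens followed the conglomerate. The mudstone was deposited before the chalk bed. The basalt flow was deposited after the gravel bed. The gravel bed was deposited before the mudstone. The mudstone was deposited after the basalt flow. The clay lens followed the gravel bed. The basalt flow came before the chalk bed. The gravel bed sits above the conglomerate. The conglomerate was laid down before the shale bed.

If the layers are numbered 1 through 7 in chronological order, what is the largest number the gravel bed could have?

The gravel bed must come before the basalt flow, the chalk bed, the clay lens, and the mudstone — 4 layers forced after it.
Everything else can be placed before the gravel bed in some valid order, so the gravel bed can sit as late as position 7 − 4 = 3.

3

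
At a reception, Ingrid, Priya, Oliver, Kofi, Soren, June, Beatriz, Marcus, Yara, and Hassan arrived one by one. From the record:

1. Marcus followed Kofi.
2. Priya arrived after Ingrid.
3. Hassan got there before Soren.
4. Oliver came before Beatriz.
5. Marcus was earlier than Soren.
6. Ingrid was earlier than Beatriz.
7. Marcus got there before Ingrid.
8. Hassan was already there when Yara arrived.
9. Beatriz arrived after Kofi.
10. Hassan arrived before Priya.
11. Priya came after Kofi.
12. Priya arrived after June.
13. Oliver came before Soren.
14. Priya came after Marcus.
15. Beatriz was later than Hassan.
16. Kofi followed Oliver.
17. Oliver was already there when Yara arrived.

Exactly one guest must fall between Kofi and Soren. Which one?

Marcus

Tracing the constraints gives Kofi → Marcus → Soren, so Marcus sits after Kofi and before Soren.
No other guest is forced both after Kofi and before Soren.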